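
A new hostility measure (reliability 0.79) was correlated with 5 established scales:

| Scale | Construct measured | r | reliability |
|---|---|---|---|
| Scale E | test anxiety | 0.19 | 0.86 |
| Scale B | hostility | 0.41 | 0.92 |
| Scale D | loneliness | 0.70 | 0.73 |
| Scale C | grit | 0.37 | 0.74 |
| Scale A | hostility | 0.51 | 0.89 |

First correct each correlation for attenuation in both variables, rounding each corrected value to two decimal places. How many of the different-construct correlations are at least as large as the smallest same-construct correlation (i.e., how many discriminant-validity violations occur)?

Disattenuated r (r / √(r_scale · r_new)):
  Scale E (disc): 0.19 / √(0.86·0.79) = 0.23
  Scale B (conv): 0.41 / √(0.92·0.79) = 0.48
  Scale D (disc): 0.70 / √(0.73·0.79) = 0.92
  Scale C (disc): 0.37 / √(0.74·0.79) = 0.48
  Scale A (conv): 0.51 / √(0.89·0.79) = 0.61
Smallest convergent = 0.48. Discriminant values: 0.23, 0.92, 0.48; count ≥ 0.48 → 2.

2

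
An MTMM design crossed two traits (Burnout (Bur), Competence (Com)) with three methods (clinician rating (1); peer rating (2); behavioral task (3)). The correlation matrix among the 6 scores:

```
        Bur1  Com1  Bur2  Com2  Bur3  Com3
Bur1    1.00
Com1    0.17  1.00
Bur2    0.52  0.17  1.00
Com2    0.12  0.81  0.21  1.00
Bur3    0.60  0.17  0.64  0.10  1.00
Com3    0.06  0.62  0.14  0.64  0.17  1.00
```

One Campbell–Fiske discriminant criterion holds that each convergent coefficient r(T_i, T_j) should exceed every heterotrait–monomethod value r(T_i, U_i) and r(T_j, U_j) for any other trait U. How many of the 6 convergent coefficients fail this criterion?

0

Checking each validity diagonal entry against its comparison values:
Bur (methods 1·2): 0.52 vs {0.17, 0.21} → pass.
Bur (methods 1·3): 0.60 vs {0.17, 0.17} → pass.
Bur (methods 2·3): 0.64 vs {0.21, 0.17} → pass.
Com (methods 1·2): 0.81 vs {0.17, 0.21} → pass.
Com (methods 1·3): 0.62 vs {0.17, 0.17} → pass.
Com (methods 2·3): 0.64 vs {0.21, 0.17} → pass.
0 of 6 fail.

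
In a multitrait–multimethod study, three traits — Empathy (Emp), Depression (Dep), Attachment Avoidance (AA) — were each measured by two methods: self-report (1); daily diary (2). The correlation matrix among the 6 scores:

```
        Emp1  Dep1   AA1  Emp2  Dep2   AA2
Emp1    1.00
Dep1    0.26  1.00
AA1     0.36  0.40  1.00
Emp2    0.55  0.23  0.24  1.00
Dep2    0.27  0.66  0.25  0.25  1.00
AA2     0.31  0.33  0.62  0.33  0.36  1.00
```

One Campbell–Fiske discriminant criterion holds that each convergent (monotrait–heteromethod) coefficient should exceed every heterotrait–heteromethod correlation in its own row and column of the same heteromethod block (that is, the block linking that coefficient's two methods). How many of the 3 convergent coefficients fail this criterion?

0

Convergent coefficients and their comparison sets:
Emp (methods 1·2): 0.55 vs {0.27, 0.23, 0.31, 0.24} → pass.
Dep (methods 1·2): 0.66 vs {0.23, 0.27, 0.33, 0.25} → pass.
AA (methods 1·2): 0.62 vs {0.24, 0.31, 0.25, 0.33} → pass.
0 of 3 fail.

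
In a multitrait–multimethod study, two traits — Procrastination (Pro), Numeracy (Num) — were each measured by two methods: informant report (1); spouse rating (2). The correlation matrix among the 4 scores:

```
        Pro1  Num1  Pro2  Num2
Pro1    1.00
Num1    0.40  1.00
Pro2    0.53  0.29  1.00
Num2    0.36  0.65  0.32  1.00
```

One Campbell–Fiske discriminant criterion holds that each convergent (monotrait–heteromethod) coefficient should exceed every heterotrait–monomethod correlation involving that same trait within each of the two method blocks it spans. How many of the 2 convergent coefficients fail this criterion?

Each convergent coefficient versus the relevant comparison correlations:
Pro (methods 1·2): 0.53 vs {0.40, 0.32} → pass.
Num (methods 1·2): 0.65 vs {0.40, 0.32} → pass.
0 of 2 fail.

0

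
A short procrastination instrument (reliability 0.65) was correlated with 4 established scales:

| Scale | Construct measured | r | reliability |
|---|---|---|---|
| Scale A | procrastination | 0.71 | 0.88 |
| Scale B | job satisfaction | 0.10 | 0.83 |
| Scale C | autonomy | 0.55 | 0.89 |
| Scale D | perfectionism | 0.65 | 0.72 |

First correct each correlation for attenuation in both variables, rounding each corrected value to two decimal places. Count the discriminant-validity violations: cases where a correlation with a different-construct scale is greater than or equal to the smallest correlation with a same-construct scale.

Disattenuated r (r / √(r_scale · r_new)):
  Scale A (conv): 0.71 / √(0.88·0.65) = 0.94
  Scale B (disc): 0.10 / √(0.83·0.65) = 0.14
  Scale C (disc): 0.55 / √(0.89·0.65) = 0.72
  Scale D (disc): 0.65 / √(0.72·0.65) = 0.95
Smallest convergent = 0.94. Discriminant values: 0.14, 0.72, 0.95; count ≥ 0.94 → 1.

1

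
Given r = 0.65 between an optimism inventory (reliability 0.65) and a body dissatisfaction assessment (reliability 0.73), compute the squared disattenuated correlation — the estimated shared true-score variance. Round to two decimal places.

0.89

Disattenuated r = 0.65 / √(0.65 × 0.73) = 0.65 / 0.6888 = 0.9437.
Shared true-score variance = 0.9437² = 0.8906 ≈ 0.89.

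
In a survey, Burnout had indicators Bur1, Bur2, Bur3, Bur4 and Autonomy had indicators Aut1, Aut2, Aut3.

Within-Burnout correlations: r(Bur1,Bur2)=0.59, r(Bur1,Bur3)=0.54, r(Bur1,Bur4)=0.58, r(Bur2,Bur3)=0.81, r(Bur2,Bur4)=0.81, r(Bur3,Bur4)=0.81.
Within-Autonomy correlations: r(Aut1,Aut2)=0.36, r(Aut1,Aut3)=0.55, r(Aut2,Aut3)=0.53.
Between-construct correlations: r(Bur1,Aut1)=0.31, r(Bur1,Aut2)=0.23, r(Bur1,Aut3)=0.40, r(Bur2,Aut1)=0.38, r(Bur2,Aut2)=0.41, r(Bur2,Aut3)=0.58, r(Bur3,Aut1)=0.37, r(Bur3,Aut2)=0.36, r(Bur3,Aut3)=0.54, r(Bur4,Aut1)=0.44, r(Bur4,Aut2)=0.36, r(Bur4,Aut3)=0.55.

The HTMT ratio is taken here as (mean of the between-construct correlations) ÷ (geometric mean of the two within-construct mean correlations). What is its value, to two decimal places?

Mean heterotrait r = 4.93/12 = 0.4108.
Mean within-Bur = 4.14/6 = 0.6900; mean within-Aut = 1.44/3 = 0.4800.
Geometric mean = √(0.6900 × 0.4800) = 0.5755.
HTMT = 0.4108 / 0.5755 = 0.71.

0.71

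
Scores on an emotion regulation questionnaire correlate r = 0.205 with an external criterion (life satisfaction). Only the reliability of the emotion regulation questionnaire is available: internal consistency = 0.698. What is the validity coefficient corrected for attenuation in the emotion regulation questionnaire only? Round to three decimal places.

0.245

Single correction: r_c = r_obs / √r_xx = 0.205 / √0.698 = 0.205 / 0.8355 ≈ 0.245.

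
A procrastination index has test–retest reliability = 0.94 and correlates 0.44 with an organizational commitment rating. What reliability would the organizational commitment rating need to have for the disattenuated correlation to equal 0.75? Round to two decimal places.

0.37

r_true = r_obs / √(r_xx · r_yy) ⇒ 0.75 = 0.44 / √(0.94 · r_yy).
√(0.94 · r_yy) = 0.44 / 0.75 = 0.5867; 0.94 · r_yy = 0.3442; r_yy = 0.3442 / 0.94 ≈ 0.37.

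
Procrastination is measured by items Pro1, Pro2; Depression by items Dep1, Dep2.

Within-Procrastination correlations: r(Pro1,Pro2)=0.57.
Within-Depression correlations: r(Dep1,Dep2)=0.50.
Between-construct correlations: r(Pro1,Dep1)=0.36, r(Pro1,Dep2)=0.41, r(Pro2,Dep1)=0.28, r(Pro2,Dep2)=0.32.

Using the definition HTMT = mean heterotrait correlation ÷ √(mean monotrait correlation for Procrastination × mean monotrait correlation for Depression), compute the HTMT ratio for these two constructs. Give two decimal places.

0.64

Mean between = 1.37/4 = 0.3425.
Mean within-Pro = 0.57/1 = 0.5700; mean within-Dep = 0.50/1 = 0.5000.
Geometric mean = √(0.5700 × 0.5000) = 0.5339.
HTMT = 0.3425 / 0.5339 = 0.64.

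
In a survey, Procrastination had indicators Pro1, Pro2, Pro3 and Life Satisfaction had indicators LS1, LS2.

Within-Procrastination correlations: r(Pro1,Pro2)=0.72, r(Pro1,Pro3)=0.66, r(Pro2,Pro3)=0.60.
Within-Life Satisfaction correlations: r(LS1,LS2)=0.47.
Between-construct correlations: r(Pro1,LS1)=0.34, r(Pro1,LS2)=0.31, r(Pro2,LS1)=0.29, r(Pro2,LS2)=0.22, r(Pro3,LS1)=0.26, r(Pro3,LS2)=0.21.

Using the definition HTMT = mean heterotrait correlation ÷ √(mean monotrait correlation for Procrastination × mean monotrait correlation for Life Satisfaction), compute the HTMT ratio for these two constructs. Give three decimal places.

0.488

Between-construct mean = 1.63/6 = 0.2717.
Mean within-Pro = 1.98/3 = 0.6600; mean within-LS = 0.47/1 = 0.4700.
Geometric mean = √(0.6600 × 0.4700) = 0.5570.
HTMT = 0.2717 / 0.5570 = 0.488.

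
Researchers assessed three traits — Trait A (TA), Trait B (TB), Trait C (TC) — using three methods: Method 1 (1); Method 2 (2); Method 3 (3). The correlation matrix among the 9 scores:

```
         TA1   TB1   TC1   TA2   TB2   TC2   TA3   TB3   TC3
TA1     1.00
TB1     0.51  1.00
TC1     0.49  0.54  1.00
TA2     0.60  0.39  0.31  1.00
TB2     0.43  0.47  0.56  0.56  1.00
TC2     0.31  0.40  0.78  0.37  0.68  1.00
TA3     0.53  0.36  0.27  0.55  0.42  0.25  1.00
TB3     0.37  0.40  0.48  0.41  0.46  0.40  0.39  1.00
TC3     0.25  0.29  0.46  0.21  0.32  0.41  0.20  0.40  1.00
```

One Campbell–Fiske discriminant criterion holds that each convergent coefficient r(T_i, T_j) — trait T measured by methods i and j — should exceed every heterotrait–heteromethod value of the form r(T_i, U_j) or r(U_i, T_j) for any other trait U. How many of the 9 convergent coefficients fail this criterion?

3

Checking each validity diagonal entry against its comparison values:
TA (methods 1·2): 0.60 vs {0.43, 0.39, 0.31, 0.31} → pass.
TA (methods 1·3): 0.53 vs {0.37, 0.36, 0.25, 0.27} → pass.
TA (methods 2·3): 0.55 vs {0.41, 0.42, 0.21, 0.25} → pass.
TB (methods 1·2): 0.47 vs {0.39, 0.43, 0.40, 0.56} → fail.
TB (methods 1·3): 0.40 vs {0.36, 0.37, 0.29, 0.48} → fail.
TB (methods 2·3): 0.46 vs {0.42, 0.41, 0.32, 0.40} → pass.
TC (methods 1·2): 0.78 vs {0.31, 0.31, 0.56, 0.40} → pass.
TC (methods 1·3): 0.46 vs {0.27, 0.25, 0.48, 0.29} → fail.
TC (methods 2·3): 0.41 vs {0.25, 0.21, 0.40, 0.32} → pass.
3 of 9 fail.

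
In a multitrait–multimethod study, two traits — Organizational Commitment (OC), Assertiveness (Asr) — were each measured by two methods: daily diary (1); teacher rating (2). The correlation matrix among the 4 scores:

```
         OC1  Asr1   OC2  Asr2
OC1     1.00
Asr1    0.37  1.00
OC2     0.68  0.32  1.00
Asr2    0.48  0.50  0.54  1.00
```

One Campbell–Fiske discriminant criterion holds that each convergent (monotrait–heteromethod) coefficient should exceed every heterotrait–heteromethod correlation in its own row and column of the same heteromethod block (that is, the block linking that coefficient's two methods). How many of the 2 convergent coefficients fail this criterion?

0

Each convergent coefficient versus the relevant comparison correlations:
OC (methods 1·2): 0.68 vs {0.48, 0.32} → pass.
Asr (methods 1·2): 0.50 vs {0.32, 0.48} → pass.
0 of 2 fail.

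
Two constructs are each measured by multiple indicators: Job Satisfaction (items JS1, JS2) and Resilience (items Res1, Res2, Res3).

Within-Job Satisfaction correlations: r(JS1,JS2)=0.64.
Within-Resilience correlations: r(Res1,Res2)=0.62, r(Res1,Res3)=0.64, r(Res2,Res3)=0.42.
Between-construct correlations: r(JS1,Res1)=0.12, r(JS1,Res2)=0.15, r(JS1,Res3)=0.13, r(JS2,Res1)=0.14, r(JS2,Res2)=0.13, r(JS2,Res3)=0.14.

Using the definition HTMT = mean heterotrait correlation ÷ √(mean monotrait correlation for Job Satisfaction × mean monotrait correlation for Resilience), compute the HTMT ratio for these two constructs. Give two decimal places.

0.23

Between-construct mean = 0.81/6 = 0.1350.
Mean within-JS = 0.64/1 = 0.6400; mean within-Res = 1.68/3 = 0.5600.
Geometric mean = √(0.6400 × 0.5600) = 0.5987.
HTMT = 0.1350 / 0.5987 = 0.23.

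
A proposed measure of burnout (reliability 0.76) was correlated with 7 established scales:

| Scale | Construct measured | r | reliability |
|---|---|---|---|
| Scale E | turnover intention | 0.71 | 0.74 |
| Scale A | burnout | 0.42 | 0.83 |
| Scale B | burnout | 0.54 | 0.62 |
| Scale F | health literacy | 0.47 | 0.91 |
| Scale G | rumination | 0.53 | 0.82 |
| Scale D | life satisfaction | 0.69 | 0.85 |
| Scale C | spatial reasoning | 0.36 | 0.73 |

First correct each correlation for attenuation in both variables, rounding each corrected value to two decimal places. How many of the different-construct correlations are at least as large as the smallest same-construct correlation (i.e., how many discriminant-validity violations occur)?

Disattenuated r (r / √(r_scale · r_new)):
  Scale E (disc): 0.71 / √(0.74·0.76) = 0.95
  Scale A (conv): 0.42 / √(0.83·0.76) = 0.53
  Scale B (conv): 0.54 / √(0.62·0.76) = 0.79
  Scale F (disc): 0.47 / √(0.91·0.76) = 0.57
  Scale G (disc): 0.53 / √(0.82·0.76) = 0.67
  Scale D (disc): 0.69 / √(0.85·0.76) = 0.86
  Scale C (disc): 0.36 / √(0.73·0.76) = 0.48
Smallest convergent = 0.53. Discriminant values: 0.95, 0.57, 0.67, 0.86, 0.48; count ≥ 0.53 → 4.

4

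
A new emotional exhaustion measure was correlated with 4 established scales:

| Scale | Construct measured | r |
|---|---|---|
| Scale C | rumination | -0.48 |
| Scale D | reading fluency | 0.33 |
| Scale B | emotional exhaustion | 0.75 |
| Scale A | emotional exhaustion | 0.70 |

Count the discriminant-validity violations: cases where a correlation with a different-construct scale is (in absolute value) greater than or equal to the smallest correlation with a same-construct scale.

0

Convergent (same construct = emotional exhaustion): Scale B, Scale A.
Smallest convergent = 0.70. Discriminant |r|: 0.48, 0.33; count ≥ 0.70 → 0.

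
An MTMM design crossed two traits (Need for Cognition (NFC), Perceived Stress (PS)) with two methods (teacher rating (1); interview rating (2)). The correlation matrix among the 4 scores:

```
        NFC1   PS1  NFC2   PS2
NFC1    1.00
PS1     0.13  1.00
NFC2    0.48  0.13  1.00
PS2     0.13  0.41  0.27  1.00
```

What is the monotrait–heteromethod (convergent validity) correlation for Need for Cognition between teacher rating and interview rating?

0.48

Same trait (NFC), different methods: r(NFC1, NFC2) = 0.48.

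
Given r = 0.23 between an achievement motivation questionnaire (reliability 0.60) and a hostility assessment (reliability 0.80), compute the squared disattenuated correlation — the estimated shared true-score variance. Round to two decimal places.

0.11

Disattenuated r = 0.23 / √(0.60 × 0.80) = 0.23 / 0.6928 = 0.3320.
Shared true-score variance = 0.3320² = 0.1102 ≈ 0.11.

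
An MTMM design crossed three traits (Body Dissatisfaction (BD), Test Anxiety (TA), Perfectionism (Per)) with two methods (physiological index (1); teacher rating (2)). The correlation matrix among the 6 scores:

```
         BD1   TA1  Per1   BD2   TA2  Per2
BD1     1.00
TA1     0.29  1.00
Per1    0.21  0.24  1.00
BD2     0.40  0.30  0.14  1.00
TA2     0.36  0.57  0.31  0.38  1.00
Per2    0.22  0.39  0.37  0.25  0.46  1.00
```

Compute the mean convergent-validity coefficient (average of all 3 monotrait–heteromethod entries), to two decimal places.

Convergent values: 0.40, 0.57, 0.37; mean = 1.34/3 = 0.45.

0.45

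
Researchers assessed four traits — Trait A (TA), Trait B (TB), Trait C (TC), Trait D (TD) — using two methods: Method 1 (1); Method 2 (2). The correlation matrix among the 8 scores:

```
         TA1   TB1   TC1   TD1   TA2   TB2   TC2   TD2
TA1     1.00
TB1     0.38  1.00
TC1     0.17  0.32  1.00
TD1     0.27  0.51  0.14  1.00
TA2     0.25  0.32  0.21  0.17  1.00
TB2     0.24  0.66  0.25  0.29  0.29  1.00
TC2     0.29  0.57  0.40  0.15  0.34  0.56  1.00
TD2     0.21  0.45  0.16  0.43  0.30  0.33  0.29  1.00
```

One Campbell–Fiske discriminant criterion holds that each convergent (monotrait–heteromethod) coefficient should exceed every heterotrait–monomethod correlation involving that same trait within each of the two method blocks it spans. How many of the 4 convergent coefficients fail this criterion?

3

Convergent coefficients and their comparison sets:
TA (methods 1·2): 0.25 vs {0.38, 0.29, 0.17, 0.34, 0.27, 0.30} → fail.
TB (methods 1·2): 0.66 vs {0.38, 0.29, 0.32, 0.56, 0.51, 0.33} → pass.
TC (methods 1·2): 0.40 vs {0.17, 0.34, 0.32, 0.56, 0.14, 0.29} → fail.
TD (methods 1·2): 0.43 vs {0.27, 0.30, 0.51, 0.33, 0.14, 0.29} → fail.
3 of 4 fail.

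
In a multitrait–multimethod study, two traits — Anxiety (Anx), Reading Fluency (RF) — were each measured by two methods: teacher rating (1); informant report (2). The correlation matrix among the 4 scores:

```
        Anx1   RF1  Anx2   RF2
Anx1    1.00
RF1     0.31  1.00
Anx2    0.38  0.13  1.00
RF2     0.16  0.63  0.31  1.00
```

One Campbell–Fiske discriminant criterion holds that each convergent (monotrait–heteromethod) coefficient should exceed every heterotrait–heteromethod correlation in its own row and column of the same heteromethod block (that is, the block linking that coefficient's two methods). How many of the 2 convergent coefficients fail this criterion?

0

Convergent coefficients and their comparison sets:
Anx (methods 1·2): 0.38 vs {0.16, 0.13} → pass.
RF (methods 1·2): 0.63 vs {0.13, 0.16} → pass.
0 of 2 fail.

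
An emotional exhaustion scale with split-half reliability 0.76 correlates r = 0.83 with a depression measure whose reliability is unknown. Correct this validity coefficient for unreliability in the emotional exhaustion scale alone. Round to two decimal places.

Single correction: r_c = r_obs / √r_xx = 0.83 / √0.76 = 0.83 / 0.8718 ≈ 0.95.

0.95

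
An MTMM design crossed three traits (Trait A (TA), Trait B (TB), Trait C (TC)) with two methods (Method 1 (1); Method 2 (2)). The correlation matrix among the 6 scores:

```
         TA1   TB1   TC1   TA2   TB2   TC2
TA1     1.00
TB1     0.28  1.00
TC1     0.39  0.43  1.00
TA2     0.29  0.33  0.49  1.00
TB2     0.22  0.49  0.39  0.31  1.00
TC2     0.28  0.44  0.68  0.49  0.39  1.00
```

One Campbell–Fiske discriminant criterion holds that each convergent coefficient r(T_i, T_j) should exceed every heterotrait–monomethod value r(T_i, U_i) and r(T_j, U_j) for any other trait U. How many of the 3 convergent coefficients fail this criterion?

Each convergent coefficient versus the relevant comparison correlations:
TA (methods 1·2): 0.29 vs {0.28, 0.31, 0.39, 0.49} → fail.
TB (methods 1·2): 0.49 vs {0.28, 0.31, 0.43, 0.39} → pass.
TC (methods 1·2): 0.68 vs {0.39, 0.49, 0.43, 0.39} → pass.
1 of 3 fail.

1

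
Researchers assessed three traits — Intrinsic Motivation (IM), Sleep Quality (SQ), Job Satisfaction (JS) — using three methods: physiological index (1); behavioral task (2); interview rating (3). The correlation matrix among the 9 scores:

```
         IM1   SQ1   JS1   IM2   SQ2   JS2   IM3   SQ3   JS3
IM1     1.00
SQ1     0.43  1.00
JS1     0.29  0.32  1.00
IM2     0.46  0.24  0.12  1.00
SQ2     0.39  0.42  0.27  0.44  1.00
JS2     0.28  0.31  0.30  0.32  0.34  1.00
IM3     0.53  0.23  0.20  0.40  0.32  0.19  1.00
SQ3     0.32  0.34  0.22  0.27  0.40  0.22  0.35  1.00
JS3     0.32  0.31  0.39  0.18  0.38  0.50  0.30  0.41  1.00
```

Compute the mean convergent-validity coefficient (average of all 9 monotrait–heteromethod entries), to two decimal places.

0.42

Convergent values: 0.46, 0.53, 0.40, 0.42, 0.34, 0.40, 0.30, 0.39, 0.50; mean = 3.74/9 = 0.42.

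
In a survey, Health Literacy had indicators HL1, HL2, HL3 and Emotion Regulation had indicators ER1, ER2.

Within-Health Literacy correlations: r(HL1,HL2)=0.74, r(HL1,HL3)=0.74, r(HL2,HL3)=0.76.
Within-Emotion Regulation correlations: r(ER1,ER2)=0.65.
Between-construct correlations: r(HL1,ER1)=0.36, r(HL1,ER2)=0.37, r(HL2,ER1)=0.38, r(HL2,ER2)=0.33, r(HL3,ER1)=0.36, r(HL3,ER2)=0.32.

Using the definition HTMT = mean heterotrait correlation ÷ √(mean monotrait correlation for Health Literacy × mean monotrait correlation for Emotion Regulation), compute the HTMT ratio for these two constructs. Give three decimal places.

Mean between = 2.12/6 = 0.3533.
Mean within-HL = 2.24/3 = 0.7467; mean within-ER = 0.65/1 = 0.6500.
Geometric mean = √(0.7467 × 0.6500) = 0.6967.
HTMT = 0.3533 / 0.6967 = 0.507.

0.507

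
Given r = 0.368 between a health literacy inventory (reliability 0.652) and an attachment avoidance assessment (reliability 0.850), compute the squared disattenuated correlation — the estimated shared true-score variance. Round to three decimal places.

0.244

Disattenuated r = 0.368 / √(0.652 × 0.850) = 0.368 / 0.7444 = 0.4944.
Shared true-score variance = 0.4944² = 0.2444 ≈ 0.244.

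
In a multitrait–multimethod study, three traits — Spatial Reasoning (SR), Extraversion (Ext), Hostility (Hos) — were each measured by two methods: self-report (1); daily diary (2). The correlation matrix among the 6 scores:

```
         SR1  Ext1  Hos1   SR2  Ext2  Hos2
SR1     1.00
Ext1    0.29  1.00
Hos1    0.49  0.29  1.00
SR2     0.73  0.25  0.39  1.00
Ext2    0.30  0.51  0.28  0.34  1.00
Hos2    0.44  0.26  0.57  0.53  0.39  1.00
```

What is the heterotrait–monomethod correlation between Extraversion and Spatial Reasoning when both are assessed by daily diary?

Different traits, same method: r(Ext2, SR2) = 0.34.

0.34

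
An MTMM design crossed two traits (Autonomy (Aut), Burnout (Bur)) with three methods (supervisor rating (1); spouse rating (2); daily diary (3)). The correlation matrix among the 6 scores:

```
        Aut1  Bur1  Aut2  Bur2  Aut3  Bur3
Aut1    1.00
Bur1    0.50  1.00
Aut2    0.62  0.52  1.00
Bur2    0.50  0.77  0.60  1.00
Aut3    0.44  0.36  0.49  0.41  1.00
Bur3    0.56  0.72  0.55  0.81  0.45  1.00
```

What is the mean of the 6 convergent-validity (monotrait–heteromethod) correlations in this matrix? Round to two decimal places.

Convergent values: 0.62, 0.44, 0.49, 0.77, 0.72, 0.81; mean = 3.85/6 = 0.64.

0.64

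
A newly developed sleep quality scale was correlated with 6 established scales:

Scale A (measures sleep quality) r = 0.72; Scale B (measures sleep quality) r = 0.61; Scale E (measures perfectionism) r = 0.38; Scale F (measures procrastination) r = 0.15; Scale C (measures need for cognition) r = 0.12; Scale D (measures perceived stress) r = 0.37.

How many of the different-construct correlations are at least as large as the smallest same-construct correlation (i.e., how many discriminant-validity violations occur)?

Convergent (same construct = sleep quality): Scale A, Scale B.
Smallest convergent = 0.61. Discriminant values: 0.38, 0.15, 0.12, 0.37; count ≥ 0.61 → 0.

0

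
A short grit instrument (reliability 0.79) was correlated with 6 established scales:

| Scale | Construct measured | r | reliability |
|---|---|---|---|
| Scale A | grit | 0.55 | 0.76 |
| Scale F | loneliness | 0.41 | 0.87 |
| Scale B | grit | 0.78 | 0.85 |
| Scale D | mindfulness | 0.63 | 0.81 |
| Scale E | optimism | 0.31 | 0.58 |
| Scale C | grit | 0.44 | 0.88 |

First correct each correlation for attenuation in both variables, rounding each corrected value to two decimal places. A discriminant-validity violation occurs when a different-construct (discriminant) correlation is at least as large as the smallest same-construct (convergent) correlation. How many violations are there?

Disattenuated r (r / √(r_scale · r_new)):
  Scale A (conv): 0.55 / √(0.76·0.79) = 0.71
  Scale F (disc): 0.41 / √(0.87·0.79) = 0.49
  Scale B (conv): 0.78 / √(0.85·0.79) = 0.95
  Scale D (disc): 0.63 / √(0.81·0.79) = 0.79
  Scale E (disc): 0.31 / √(0.58·0.79) = 0.46
  Scale C (conv): 0.44 / √(0.88·0.79) = 0.53
Smallest convergent = 0.53. Discriminant values: 0.49, 0.79, 0.46; count ≥ 0.53 → 1.

1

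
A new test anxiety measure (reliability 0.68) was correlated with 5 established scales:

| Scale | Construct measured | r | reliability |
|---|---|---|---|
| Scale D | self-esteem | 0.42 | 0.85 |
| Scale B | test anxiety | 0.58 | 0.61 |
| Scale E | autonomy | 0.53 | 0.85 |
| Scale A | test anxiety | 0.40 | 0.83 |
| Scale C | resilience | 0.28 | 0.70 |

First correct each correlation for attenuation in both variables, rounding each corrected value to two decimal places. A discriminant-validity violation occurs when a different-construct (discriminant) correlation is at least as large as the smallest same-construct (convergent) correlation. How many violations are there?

Disattenuated r (r / √(r_scale · r_new)):
  Scale D (disc): 0.42 / √(0.85·0.68) = 0.55
  Scale B (conv): 0.58 / √(0.61·0.68) = 0.90
  Scale E (disc): 0.53 / √(0.85·0.68) = 0.70
  Scale A (conv): 0.40 / √(0.83·0.68) = 0.53
  Scale C (disc): 0.28 / √(0.70·0.68) = 0.41
Smallest convergent = 0.53. Discriminant values: 0.55, 0.70, 0.41; count ≥ 0.53 → 2.

2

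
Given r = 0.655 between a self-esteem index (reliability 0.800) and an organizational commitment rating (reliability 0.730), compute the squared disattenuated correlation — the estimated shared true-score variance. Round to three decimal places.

Disattenuated r = 0.655 / √(0.800 × 0.730) = 0.655 / 0.7642 = 0.8571.
Shared true-score variance = 0.8571² = 0.7346 ≈ 0.735.

0.735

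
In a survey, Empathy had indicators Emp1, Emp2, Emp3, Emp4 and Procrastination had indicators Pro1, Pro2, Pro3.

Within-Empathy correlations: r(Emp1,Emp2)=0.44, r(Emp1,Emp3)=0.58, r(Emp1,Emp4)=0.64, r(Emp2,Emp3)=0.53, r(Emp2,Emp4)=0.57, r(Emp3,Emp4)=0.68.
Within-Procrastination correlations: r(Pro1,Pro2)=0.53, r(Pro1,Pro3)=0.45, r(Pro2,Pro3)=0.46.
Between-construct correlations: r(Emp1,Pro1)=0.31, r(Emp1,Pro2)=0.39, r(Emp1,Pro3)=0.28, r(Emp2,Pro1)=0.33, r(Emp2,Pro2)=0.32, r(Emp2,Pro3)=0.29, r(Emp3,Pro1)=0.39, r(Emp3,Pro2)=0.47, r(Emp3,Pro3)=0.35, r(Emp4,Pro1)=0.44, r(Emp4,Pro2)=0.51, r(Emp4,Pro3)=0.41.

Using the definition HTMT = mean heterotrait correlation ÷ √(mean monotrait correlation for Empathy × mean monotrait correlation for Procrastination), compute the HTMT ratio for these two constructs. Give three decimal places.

0.713

Mean heterotrait r = 4.49/12 = 0.3742.
Mean within-Emp = 3.44/6 = 0.5733; mean within-Pro = 1.44/3 = 0.4800.
Geometric mean = √(0.5733 × 0.4800) = 0.5246.
HTMT = 0.3742 / 0.5246 = 0.713.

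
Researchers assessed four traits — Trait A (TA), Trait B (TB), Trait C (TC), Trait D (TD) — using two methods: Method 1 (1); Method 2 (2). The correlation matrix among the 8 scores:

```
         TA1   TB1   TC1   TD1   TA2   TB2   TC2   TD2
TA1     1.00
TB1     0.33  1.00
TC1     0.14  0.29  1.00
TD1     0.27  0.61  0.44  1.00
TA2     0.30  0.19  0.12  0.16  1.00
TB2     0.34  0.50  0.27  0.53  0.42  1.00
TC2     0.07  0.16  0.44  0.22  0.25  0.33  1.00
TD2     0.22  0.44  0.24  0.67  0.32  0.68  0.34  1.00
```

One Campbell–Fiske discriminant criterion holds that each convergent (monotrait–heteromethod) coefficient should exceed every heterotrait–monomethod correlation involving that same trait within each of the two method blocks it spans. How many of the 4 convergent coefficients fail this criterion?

Checking each validity diagonal entry against its comparison values:
TA (methods 1·2): 0.30 vs {0.33, 0.42, 0.14, 0.25, 0.27, 0.32} → fail.
TB (methods 1·2): 0.50 vs {0.33, 0.42, 0.29, 0.33, 0.61, 0.68} → fail.
TC (methods 1·2): 0.44 vs {0.14, 0.25, 0.29, 0.33, 0.44, 0.34} → fail.
TD (methods 1·2): 0.67 vs {0.27, 0.32, 0.61, 0.68, 0.44, 0.34} → fail.
4 of 4 fail.

4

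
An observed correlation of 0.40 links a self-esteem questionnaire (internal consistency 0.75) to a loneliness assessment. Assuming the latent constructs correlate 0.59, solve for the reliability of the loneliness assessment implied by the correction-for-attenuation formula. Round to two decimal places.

r_true = r_obs / √(r_xx · r_yy) ⇒ 0.59 = 0.40 / √(0.75 · r_yy).
√(0.75 · r_yy) = 0.40 / 0.59 = 0.6780; 0.75 · r_yy = 0.4597; r_yy = 0.4597 / 0.75 ≈ 0.61.

0.61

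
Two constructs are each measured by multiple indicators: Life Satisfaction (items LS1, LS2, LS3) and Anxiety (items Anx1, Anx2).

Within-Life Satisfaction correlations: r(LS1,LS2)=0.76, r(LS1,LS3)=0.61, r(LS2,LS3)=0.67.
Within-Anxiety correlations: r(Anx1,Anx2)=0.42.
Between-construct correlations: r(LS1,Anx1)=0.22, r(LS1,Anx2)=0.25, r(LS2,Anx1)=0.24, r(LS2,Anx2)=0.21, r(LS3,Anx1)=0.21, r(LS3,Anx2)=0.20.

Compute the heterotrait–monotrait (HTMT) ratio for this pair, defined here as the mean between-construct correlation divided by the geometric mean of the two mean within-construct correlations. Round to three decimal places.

Mean between = 1.33/6 = 0.2217.
Mean within-LS = 2.04/3 = 0.6800; mean within-Anx = 0.42/1 = 0.4200.
Geometric mean = √(0.6800 × 0.4200) = 0.5344.
HTMT = 0.2217 / 0.5344 = 0.415.

0.415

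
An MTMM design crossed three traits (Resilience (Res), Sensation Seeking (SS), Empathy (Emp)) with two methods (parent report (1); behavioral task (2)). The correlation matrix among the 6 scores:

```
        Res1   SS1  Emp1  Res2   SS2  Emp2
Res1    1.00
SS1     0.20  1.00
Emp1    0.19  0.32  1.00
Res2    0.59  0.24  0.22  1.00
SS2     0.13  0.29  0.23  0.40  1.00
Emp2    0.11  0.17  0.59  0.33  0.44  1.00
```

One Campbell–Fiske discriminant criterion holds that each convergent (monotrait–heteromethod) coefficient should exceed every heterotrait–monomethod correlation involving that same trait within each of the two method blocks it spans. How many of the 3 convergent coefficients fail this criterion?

1

Convergent coefficients and their comparison sets:
Res (methods 1·2): 0.59 vs {0.20, 0.40, 0.19, 0.33} → pass.
SS (methods 1·2): 0.29 vs {0.20, 0.40, 0.32, 0.44} → fail.
Emp (methods 1·2): 0.59 vs {0.19, 0.33, 0.32, 0.44} → pass.
1 of 3 fail.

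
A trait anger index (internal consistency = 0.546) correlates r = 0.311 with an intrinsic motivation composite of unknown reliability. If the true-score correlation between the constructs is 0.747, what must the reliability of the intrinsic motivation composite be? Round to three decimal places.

0.317

r_true = r_obs / √(r_xx · r_yy) ⇒ 0.747 = 0.311 / √(0.546 · r_yy).
√(0.546 · r_yy) = 0.311 / 0.747 = 0.4163; 0.546 · r_yy = 0.1733; r_yy = 0.1733 / 0.546 ≈ 0.317.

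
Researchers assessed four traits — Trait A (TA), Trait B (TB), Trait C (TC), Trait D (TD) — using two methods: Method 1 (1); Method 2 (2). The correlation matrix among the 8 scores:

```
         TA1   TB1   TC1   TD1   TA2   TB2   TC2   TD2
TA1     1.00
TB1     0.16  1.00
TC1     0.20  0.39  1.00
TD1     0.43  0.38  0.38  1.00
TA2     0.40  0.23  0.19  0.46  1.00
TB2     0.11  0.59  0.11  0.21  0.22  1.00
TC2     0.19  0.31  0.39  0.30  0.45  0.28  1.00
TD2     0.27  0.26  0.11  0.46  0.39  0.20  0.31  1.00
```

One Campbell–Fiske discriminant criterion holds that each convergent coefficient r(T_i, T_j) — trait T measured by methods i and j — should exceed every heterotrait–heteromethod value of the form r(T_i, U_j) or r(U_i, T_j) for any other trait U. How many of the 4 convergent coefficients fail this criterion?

2

Convergent coefficients and their comparison sets:
TA (methods 1·2): 0.40 vs {0.11, 0.23, 0.19, 0.19, 0.27, 0.46} → fail.
TB (methods 1·2): 0.59 vs {0.23, 0.11, 0.31, 0.11, 0.26, 0.21} → pass.
TC (methods 1·2): 0.39 vs {0.19, 0.19, 0.11, 0.31, 0.11, 0.30} → pass.
TD (methods 1·2): 0.46 vs {0.46, 0.27, 0.21, 0.26, 0.30, 0.11} → fail.
2 of 4 fail.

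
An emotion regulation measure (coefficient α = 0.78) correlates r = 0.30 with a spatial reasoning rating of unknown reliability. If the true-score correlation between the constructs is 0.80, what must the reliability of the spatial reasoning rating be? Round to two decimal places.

0.18

r_true = r_obs / √(r_xx · r_yy) ⇒ 0.80 = 0.30 / √(0.78 · r_yy).
√(0.78 · r_yy) = 0.30 / 0.80 = 0.3750; 0.78 · r_yy = 0.1406; r_yy = 0.1406 / 0.78 ≈ 0.18.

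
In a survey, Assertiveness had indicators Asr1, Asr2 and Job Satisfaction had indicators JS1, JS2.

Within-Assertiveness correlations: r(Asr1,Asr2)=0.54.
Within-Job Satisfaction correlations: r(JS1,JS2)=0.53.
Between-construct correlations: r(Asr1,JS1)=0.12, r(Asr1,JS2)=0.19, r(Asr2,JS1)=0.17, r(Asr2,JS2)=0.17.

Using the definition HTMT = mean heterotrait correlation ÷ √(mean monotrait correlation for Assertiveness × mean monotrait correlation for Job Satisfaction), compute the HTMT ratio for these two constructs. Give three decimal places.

0.304

Mean between = 0.65/4 = 0.1625.
Mean within-Asr = 0.54/1 = 0.5400; mean within-JS = 0.53/1 = 0.5300.
Geometric mean = √(0.5400 × 0.5300) = 0.5350.
HTMT = 0.1625 / 0.5350 = 0.304.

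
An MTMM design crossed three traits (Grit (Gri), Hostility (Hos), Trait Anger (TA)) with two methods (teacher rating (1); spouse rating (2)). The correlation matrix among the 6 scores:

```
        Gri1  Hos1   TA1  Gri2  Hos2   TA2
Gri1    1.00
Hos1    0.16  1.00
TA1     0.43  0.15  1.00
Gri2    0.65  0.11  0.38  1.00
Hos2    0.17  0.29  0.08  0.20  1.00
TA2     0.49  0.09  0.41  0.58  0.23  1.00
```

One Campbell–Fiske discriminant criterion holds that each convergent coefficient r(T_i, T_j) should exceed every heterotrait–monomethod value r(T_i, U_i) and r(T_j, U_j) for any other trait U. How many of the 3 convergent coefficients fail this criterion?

1

Each convergent coefficient versus the relevant comparison correlations:
Gri (methods 1·2): 0.65 vs {0.16, 0.20, 0.43, 0.58} → pass.
Hos (methods 1·2): 0.29 vs {0.16, 0.20, 0.15, 0.23} → pass.
TA (methods 1·2): 0.41 vs {0.43, 0.58, 0.15, 0.23} → fail.
1 of 3 fail.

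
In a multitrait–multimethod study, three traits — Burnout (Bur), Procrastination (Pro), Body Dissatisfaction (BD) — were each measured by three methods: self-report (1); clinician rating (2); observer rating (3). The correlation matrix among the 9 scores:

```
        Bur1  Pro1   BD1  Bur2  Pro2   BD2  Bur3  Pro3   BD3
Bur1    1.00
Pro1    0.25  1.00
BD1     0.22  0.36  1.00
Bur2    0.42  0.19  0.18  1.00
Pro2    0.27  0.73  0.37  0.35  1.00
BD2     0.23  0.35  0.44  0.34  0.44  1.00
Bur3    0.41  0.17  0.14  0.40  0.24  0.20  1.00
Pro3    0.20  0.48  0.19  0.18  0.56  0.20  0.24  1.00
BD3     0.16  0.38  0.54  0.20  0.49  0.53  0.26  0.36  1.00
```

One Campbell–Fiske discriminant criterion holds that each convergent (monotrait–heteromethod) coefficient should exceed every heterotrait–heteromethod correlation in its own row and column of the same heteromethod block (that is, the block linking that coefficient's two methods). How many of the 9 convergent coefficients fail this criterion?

Checking each validity diagonal entry against its comparison values:
Bur (methods 1·2): 0.42 vs {0.27, 0.19, 0.23, 0.18} → pass.
Bur (methods 1·3): 0.41 vs {0.20, 0.17, 0.16, 0.14} → pass.
Bur (methods 2·3): 0.40 vs {0.18, 0.24, 0.20, 0.20} → pass.
Pro (methods 1·2): 0.73 vs {0.19, 0.27, 0.35, 0.37} → pass.
Pro (methods 1·3): 0.48 vs {0.17, 0.20, 0.38, 0.19} → pass.
Pro (methods 2·3): 0.56 vs {0.24, 0.18, 0.49, 0.20} → pass.
BD (methods 1·2): 0.44 vs {0.18, 0.23, 0.37, 0.35} → pass.
BD (methods 1·3): 0.54 vs {0.14, 0.16, 0.19, 0.38} → pass.
BD (methods 2·3): 0.53 vs {0.20, 0.20, 0.20, 0.49} → pass.
0 of 9 fail.

0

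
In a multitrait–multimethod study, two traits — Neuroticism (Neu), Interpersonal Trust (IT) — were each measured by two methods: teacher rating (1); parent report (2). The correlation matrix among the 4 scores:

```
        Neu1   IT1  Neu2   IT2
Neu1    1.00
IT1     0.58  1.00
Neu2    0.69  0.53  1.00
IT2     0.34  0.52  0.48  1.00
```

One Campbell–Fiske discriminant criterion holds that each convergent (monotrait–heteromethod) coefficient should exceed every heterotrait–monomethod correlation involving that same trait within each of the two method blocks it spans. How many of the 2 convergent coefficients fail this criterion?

1

Each convergent coefficient versus the relevant comparison correlations:
Neu (methods 1·2): 0.69 vs {0.58, 0.48} → pass.
IT (methods 1·2): 0.52 vs {0.58, 0.48} → fail.
1 of 2 fail.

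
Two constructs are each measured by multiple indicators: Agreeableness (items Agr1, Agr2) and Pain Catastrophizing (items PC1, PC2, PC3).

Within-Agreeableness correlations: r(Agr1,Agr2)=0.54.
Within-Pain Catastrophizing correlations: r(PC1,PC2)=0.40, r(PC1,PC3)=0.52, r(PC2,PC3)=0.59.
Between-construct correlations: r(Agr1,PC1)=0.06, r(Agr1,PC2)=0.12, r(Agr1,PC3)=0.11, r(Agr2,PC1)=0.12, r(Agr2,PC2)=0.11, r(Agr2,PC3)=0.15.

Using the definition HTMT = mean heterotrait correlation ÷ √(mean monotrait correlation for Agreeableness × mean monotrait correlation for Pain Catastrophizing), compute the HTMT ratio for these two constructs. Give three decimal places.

0.214

Mean heterotrait r = 0.67/6 = 0.1117.
Mean within-Agr = 0.54/1 = 0.5400; mean within-PC = 1.51/3 = 0.5033.
Geometric mean = √(0.5400 × 0.5033) = 0.5213.
HTMT = 0.1117 / 0.5213 = 0.214.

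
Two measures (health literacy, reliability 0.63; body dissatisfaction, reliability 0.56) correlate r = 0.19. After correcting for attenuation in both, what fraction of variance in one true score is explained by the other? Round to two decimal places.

Disattenuated r = 0.19 / √(0.63 × 0.56) = 0.19 / 0.5940 = 0.3199.
Shared true-score variance = 0.3199² = 0.1023 ≈ 0.10.

0.10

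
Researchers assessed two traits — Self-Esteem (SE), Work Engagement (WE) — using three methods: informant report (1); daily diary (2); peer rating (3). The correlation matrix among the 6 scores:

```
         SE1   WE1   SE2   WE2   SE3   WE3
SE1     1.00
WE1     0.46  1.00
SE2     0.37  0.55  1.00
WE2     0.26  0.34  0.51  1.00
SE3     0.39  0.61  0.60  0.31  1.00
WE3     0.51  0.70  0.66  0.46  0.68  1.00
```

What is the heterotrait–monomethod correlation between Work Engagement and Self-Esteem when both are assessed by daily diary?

Different traits, same method: r(WE2, SE2) = 0.51.

0.51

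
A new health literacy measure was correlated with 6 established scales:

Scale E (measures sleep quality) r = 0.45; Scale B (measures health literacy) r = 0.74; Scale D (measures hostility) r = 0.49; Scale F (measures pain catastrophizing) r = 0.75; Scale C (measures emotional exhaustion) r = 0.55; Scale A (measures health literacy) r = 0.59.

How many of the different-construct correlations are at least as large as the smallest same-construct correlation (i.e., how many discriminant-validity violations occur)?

1

Convergent (same construct = health literacy): Scale B, Scale A.
Smallest convergent = 0.59. Discriminant values: 0.45, 0.49, 0.75, 0.55; count ≥ 0.59 → 1.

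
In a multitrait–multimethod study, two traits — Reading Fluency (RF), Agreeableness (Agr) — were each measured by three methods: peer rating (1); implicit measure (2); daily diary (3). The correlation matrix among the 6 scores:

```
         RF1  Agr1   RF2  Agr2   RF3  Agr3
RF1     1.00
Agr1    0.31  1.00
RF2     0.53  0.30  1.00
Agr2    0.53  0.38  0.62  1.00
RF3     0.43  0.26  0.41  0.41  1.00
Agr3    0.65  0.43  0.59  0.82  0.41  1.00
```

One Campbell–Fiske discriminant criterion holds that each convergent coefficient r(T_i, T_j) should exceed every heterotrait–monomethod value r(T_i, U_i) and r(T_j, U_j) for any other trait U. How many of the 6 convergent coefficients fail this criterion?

Checking each validity diagonal entry against its comparison values:
RF (methods 1·2): 0.53 vs {0.31, 0.62} → fail.
RF (methods 1·3): 0.43 vs {0.31, 0.41} → pass.
RF (methods 2·3): 0.41 vs {0.62, 0.41} → fail.
Agr (methods 1·2): 0.38 vs {0.31, 0.62} → fail.
Agr (methods 1·3): 0.43 vs {0.31, 0.41} → pass.
Agr (methods 2·3): 0.82 vs {0.62, 0.41} → pass.
3 of 6 fail.

3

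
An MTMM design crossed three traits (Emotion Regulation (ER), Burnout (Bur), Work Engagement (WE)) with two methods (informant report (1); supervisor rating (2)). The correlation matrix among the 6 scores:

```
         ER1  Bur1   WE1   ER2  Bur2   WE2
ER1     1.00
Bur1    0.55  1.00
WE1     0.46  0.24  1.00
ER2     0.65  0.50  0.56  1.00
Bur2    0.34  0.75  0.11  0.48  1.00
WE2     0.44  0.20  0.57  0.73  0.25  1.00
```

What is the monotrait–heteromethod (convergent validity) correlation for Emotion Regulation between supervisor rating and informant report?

0.65

Same trait (ER), different methods: r(ER2, ER1) = 0.65.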